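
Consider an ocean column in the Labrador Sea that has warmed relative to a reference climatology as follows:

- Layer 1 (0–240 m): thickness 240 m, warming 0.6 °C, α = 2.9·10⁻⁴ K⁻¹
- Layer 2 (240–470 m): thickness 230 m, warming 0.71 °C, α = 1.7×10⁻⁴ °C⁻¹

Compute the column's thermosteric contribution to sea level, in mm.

about 69.5 mm

Layer 1: 240 × 2.9×10⁻⁴ × 0.6 = 0.04176 m
240–470 m: 0.71 × 230 × 1.7×10⁻⁴ = 0.027761 m
Δh = 0.04176 + 0.027761 = 0.069521 m ≈ 69.5 mm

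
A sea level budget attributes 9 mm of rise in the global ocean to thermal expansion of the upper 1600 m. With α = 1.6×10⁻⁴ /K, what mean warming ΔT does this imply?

ΔT = Δh/(αH) = 0.009 / (1.6×10⁻⁴ × 1600) ≈ 0.03516 K

0.0352 K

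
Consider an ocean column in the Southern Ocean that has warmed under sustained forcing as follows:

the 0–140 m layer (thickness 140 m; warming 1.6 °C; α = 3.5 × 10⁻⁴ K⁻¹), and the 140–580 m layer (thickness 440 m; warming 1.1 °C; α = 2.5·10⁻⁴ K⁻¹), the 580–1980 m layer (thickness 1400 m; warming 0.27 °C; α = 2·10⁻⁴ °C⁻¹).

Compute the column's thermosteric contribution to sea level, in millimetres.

about 280 mm

0–140 m: 140 × 3.5×10⁻⁴ × 1.6 = 0.07840 m
Layer 2: 1.1 × 440 × 2.5×10⁻⁴ = 0.12100 m
Layer 3: 2×10⁻⁴ × 0.27 × 1400 = 0.07560 m
Δh = 0.07840 + 0.12100 + 0.07560 = 0.27500 m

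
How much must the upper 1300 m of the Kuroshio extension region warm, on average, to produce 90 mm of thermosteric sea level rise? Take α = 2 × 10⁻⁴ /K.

ΔT = Δh/(αH) = 0.09 / (2×10⁻⁴ × 1300) ≈ 0.3462 K

0.346 K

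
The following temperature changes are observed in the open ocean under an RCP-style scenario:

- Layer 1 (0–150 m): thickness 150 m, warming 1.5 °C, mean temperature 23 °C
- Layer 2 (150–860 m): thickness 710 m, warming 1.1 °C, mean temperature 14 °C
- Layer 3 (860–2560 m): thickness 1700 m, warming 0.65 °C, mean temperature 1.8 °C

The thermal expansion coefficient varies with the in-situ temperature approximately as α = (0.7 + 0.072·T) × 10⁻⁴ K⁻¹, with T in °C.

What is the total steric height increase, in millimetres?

278 mm

Layer 1: α = (0.7 + 0.072×23)×10⁻⁴ = 2.356×10⁻⁴ K⁻¹
Layer 2: α = (0.7 + 0.072×14)×10⁻⁴ = 1.708×10⁻⁴ K⁻¹
Layer 3: α = (0.7 + 0.072×1.8)×10⁻⁴ = 0.8296×10⁻⁴ K⁻¹
Layer 1: 1.5 × 2.356×10⁻⁴ × 150 = 0.05301 m
710 × 1.708×10⁻⁴ × 1.1 = 0.1333948 m
0.8296×10⁻⁴ × 0.65 × 1700 = 0.0916708 m
Δh = 0.05301 + 0.1333948 + 0.0916708 = 0.2780756 m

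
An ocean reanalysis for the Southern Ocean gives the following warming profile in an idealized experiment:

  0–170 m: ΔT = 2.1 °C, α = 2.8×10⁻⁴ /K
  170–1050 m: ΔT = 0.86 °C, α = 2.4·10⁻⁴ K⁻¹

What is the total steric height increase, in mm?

Δh ≈ 282 mm

2.8×10⁻⁴ × 170 × 2.1 = 0.09996 m
Layer 2: 880 × 0.86 × 2.4×10⁻⁴ = 0.181632 m
Δh = 0.09996 + 0.181632 = 0.281592 m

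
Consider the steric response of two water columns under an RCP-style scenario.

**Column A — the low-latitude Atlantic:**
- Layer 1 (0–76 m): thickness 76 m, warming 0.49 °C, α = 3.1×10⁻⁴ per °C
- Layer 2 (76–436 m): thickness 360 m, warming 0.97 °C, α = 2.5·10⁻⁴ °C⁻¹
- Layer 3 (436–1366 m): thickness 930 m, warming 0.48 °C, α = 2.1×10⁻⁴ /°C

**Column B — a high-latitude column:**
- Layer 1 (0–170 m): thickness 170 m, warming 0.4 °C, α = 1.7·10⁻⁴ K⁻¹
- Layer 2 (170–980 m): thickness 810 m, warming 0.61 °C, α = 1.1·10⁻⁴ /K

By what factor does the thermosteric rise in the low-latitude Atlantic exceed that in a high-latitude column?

≈ 2.92×

A 3.1×10⁻⁴ × 0.49 × 76 = 0.0115444 m
A 2.5×10⁻⁴ × 0.97 × 360 = 0.08730 m
A Layer 3: 2.1×10⁻⁴ × 0.48 × 930 = 0.093744 m
A total: 0.1925884 m
B Layer 1: 1.7×10⁻⁴ × 0.4 × 170 = 0.01156 m
B Layer 2: 1.1×10⁻⁴ × 0.61 × 810 = 0.054351 m
B total: 0.065911 m
Ratio: 0.1925884 / 0.065911 ≈ 2.922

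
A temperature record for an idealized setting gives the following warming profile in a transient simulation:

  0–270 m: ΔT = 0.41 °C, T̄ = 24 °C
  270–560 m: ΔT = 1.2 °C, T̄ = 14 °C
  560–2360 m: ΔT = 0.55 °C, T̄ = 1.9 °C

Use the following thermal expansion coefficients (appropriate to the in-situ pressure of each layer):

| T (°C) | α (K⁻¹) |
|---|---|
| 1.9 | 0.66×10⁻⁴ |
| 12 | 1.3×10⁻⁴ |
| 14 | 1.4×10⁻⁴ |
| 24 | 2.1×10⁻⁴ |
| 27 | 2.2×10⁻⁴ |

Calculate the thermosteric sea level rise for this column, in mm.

about 137 mm

Layer 1 at 24 °C → α = 2.1×10⁻⁴ K⁻¹
Layer 2 at 14 °C → α = 1.4×10⁻⁴ K⁻¹
Layer 3 at 1.9 °C → α = 0.66×10⁻⁴ K⁻¹
0–270 m: 270 × 2.1×10⁻⁴ × 0.41 = 0.023247 m
Layer 2: 1.4×10⁻⁴ × 290 × 1.2 = 0.04872 m
0.66×10⁻⁴ × 1800 × 0.55 = 0.06534 m
Δh = 0.023247 + 0.04872 + 0.06534 = 0.137307 m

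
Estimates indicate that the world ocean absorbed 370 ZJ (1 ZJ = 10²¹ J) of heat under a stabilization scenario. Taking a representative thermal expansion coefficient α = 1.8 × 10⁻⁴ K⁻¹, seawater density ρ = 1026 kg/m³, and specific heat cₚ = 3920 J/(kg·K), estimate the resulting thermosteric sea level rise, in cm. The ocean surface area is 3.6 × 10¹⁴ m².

Δh = 4.60 cm

Per unit area: Q = 370×10²¹ / (3.6×10¹⁴) ≈ 1.028×10⁹ J/m²
Δh = αQ/(ρcₚ) = 1.8×10⁻⁴ × 1.028×10⁹ / (1026 × 3920) ≈ 0.046008 m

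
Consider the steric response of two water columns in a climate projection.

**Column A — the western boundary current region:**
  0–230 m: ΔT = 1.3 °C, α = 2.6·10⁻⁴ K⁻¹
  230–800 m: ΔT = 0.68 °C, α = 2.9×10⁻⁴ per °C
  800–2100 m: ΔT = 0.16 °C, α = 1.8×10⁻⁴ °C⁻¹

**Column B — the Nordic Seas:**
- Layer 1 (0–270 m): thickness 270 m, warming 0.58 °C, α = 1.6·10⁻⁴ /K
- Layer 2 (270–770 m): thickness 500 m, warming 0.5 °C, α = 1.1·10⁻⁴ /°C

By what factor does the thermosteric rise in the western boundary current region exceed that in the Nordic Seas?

4.3

A 1.3 × 2.6×10⁻⁴ × 230 = 0.07774 m
A Layer 2: 0.68 × 2.9×10⁻⁴ × 570 = 0.112404 m
A 800–2100 m: 1300 × 0.16 × 1.8×10⁻⁴ = 0.03744 m
A total: 0.227584 m
B 270 × 1.6×10⁻⁴ × 0.58 = 0.025056 m
B 500 × 0.5 × 1.1×10⁻⁴ = 0.02750 m
B total: 0.052556 m
Ratio: 0.227584 / 0.052556 ≈ 4.330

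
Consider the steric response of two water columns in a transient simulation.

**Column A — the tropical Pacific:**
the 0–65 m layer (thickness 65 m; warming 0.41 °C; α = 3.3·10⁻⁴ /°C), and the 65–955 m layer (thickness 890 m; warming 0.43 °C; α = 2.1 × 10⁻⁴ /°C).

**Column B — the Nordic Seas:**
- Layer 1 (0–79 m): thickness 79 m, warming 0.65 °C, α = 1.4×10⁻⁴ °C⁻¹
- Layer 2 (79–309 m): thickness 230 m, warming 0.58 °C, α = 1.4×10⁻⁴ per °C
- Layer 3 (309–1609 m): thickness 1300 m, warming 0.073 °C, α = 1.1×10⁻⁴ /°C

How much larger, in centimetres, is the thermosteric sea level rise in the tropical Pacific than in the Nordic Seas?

5.29 cm

A Layer 1: 65 × 0.41 × 3.3×10⁻⁴ = 0.0087945 m
A 65–955 m: 890 × 2.1×10⁻⁴ × 0.43 = 0.080367 m
A total: 0.0891615 m
B 79 × 0.65 × 1.4×10⁻⁴ = 0.007189 m
B Layer 2: 1.4×10⁻⁴ × 0.58 × 230 = 0.018676 m
B Layer 3: 1300 × 1.1×10⁻⁴ × 0.073 = 0.010439 m
B total: 0.036304 m
Difference: 0.0891615 − 0.036304 = 0.0528575 m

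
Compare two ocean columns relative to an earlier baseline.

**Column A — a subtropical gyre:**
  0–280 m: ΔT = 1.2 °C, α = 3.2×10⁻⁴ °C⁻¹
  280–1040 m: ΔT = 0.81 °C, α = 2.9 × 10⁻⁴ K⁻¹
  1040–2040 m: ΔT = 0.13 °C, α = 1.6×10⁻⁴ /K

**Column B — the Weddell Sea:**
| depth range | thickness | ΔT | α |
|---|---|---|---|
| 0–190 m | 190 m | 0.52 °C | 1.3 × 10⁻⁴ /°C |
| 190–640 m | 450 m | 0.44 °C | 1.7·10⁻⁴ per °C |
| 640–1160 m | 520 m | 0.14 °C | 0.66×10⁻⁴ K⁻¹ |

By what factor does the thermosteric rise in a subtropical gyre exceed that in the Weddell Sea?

A 0–280 m: 280 × 3.2×10⁻⁴ × 1.2 = 0.10752 m
A 280–1040 m: 0.81 × 2.9×10⁻⁴ × 760 = 0.178524 m
A Layer 3: 0.13 × 1.6×10⁻⁴ × 1000 = 0.02080 m
A total: 0.306844 m
B Layer 1: 0.52 × 1.3×10⁻⁴ × 190 = 0.012844 m
B 450 × 1.7×10⁻⁴ × 0.44 = 0.03366 m
B 520 × 0.66×10⁻⁴ × 0.14 = 0.0048048 m
B total: 0.0513088 m
Ratio: 0.306844 / 0.0513088 ≈ 5.980

6.0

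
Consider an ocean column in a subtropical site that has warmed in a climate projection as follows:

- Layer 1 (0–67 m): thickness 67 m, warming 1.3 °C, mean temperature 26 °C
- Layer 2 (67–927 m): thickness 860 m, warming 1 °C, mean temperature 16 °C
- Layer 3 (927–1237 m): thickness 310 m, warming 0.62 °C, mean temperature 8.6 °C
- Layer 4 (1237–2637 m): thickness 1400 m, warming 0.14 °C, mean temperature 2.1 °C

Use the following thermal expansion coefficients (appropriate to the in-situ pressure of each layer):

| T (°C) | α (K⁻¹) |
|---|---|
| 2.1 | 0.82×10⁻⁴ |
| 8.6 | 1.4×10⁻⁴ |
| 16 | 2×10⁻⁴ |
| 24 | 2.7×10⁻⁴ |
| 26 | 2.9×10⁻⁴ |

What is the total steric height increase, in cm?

Layer 1 at 26 °C → α = 2.9×10⁻⁴ K⁻¹
Layer 2 at 16 °C → α = 2×10⁻⁴ K⁻¹
Layer 3 at 8.6 °C → α = 1.4×10⁻⁴ K⁻¹
Layer 4 at 2.1 °C → α = 0.82×10⁻⁴ K⁻¹
0–67 m: 67 × 1.3 × 2.9×10⁻⁴ = 0.025259 m
Layer 2: 2×10⁻⁴ × 860 × 1 = 0.17200 m
Layer 3: 1.4×10⁻⁴ × 0.62 × 310 = 0.026908 m
0.14 × 0.82×10⁻⁴ × 1400 = 0.016072 m
Δh = 0.025259 + 0.17200 + 0.026908 + 0.016072 = 0.240239 m

24.0 cm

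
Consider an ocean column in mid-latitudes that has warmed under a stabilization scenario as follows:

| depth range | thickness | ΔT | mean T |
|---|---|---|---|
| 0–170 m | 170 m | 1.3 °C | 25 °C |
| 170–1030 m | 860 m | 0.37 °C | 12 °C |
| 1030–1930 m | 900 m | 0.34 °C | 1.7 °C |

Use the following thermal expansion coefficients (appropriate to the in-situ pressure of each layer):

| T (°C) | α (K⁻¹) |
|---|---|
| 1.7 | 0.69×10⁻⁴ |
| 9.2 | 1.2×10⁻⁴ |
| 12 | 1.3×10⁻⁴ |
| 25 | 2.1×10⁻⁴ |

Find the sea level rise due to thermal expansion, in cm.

Δh = 10.9 cm

Layer 1 at 25 °C → α = 2.1×10⁻⁴ K⁻¹
Layer 2 at 12 °C → α = 1.3×10⁻⁴ K⁻¹
Layer 3 at 1.7 °C → α = 0.69×10⁻⁴ K⁻¹
0–170 m: 170 × 1.3 × 2.1×10⁻⁴ = 0.04641 m
170–1030 m: 860 × 1.3×10⁻⁴ × 0.37 = 0.041366 m
0.34 × 0.69×10⁻⁴ × 900 = 0.021114 m
Δh = 0.04641 + 0.041366 + 0.021114 = 0.10889 m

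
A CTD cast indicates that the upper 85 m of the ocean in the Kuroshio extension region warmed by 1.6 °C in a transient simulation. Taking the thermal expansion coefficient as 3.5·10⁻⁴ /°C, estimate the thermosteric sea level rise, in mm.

Δh = αΔT·H = 3.5×10⁻⁴ × 1.6 × 85 = 0.04760 m

Δh ≈ 47.6 mm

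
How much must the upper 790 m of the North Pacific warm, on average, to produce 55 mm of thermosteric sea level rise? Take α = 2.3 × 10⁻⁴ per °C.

ΔT = Δh/(αH) = 0.055 / (2.3×10⁻⁴ × 790) ≈ 0.3027 K

about 0.30 K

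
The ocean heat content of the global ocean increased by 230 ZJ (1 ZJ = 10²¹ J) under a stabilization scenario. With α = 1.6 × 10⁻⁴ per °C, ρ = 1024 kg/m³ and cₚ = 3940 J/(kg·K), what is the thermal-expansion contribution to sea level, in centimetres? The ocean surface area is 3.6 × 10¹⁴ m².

2.53 cm

Per unit area: Q = 230×10²¹ / (3.6×10¹⁴) ≈ 6.389×10⁸ J/m²
Δh = αQ/(ρcₚ) = 1.6×10⁻⁴ × 6.389×10⁸ / (1024 × 3940) ≈ 0.025337 m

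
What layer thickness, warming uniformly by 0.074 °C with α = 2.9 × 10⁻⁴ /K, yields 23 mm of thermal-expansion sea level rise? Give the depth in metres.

H = Δh/(αΔT) = 0.023 / (2.9×10⁻⁴ × 0.074) ≈ 1072 m

about 1100 m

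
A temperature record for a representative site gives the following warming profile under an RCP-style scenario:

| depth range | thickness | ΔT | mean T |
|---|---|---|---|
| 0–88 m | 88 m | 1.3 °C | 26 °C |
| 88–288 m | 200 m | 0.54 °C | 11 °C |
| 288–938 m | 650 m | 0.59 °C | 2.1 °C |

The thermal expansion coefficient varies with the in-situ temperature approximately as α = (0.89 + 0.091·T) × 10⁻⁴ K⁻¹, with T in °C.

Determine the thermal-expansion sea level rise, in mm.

Layer 1: α = (0.89 + 0.091×26)×10⁻⁴ = 3.256×10⁻⁴ K⁻¹
Layer 2: α = (0.89 + 0.091×11)×10⁻⁴ = 1.891×10⁻⁴ K⁻¹
Layer 3: α = (0.89 + 0.091×2.1)×10⁻⁴ = 1.0811×10⁻⁴ K⁻¹
0–88 m: 3.256×10⁻⁴ × 1.3 × 88 = 0.03724864 m
1.891×10⁻⁴ × 200 × 0.54 = 0.0204228 m
Layer 3: 1.0811×10⁻⁴ × 0.59 × 650 = 0.041460185 m
Δh = 0.03724864 + 0.0204228 + 0.041460185 = 0.099131625 m

Δh = 99.1 mm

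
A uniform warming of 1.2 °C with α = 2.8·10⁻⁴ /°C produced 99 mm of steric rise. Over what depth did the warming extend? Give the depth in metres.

H ≈ 295 m

H = Δh/(αΔT) = 0.099 / (2.8×10⁻⁴ × 1.2) ≈ 294.6 m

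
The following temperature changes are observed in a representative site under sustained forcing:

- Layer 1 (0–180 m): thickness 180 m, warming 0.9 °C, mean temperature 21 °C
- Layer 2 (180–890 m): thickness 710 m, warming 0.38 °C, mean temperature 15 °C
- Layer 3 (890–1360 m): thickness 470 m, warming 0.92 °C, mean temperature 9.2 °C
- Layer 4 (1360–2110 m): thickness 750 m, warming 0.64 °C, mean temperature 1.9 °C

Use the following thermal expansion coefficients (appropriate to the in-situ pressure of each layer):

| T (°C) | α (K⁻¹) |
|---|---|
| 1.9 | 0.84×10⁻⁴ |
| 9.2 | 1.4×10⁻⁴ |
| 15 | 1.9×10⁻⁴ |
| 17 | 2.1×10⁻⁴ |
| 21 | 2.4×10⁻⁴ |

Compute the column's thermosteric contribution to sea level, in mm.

191 mm of thermosteric rise

Layer 1 at 21 °C → α = 2.4×10⁻⁴ K⁻¹
Layer 2 at 15 °C → α = 1.9×10⁻⁴ K⁻¹
Layer 3 at 9.2 °C → α = 1.4×10⁻⁴ K⁻¹
Layer 4 at 1.9 °C → α = 0.84×10⁻⁴ K⁻¹
0–180 m: 0.9 × 180 × 2.4×10⁻⁴ = 0.03888 m
180–890 m: 710 × 1.9×10⁻⁴ × 0.38 = 0.051262 m
890–1360 m: 0.92 × 470 × 1.4×10⁻⁴ = 0.060536 m
0.64 × 750 × 0.84×10⁻⁴ = 0.04032 m
Δh = 0.03888 + 0.051262 + 0.060536 + 0.04032 = 0.190998 m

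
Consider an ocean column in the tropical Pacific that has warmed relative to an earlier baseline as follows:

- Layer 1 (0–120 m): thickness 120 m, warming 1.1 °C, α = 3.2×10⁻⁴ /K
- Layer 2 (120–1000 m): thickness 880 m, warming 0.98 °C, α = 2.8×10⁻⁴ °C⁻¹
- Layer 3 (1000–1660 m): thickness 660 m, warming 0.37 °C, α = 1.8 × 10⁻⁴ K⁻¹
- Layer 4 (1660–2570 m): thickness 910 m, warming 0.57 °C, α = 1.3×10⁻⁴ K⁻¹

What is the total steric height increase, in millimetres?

1.1 × 3.2×10⁻⁴ × 120 = 0.04224 m
0.98 × 880 × 2.8×10⁻⁴ = 0.241472 m
1000–1660 m: 1.8×10⁻⁴ × 0.37 × 660 = 0.043956 m
1660–2570 m: 0.57 × 910 × 1.3×10⁻⁴ = 0.067431 m
Δh = 0.04224 + 0.241472 + 0.043956 + 0.067431 = 0.395099 m ≈ 400 mm

400 mm of thermosteric rise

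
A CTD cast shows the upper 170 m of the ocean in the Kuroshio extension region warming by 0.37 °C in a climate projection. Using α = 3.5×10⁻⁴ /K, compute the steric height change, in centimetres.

about 2.20 cm

Δh = αΔT·H = 3.5×10⁻⁴ × 0.37 × 170 = 0.022015 m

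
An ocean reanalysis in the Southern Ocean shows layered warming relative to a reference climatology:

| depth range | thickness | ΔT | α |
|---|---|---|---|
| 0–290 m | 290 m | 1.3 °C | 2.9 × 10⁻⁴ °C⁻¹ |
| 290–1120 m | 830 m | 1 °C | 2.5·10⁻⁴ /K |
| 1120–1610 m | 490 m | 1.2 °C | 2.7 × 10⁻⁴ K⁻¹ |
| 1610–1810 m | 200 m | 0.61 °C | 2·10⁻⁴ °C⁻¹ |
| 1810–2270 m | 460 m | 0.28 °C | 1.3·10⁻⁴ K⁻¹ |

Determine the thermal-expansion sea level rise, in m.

0–290 m: 290 × 2.9×10⁻⁴ × 1.3 = 0.10933 m
290–1120 m: 1 × 2.5×10⁻⁴ × 830 = 0.20750 m
490 × 2.7×10⁻⁴ × 1.2 = 0.15876 m
Layer 4: 200 × 2×10⁻⁴ × 0.61 = 0.02440 m
1.3×10⁻⁴ × 460 × 0.28 = 0.016744 m
Δh = 0.10933 + 0.20750 + 0.15876 + 0.02440 + 0.016744 = 0.516734 m

Δh = 0.517 m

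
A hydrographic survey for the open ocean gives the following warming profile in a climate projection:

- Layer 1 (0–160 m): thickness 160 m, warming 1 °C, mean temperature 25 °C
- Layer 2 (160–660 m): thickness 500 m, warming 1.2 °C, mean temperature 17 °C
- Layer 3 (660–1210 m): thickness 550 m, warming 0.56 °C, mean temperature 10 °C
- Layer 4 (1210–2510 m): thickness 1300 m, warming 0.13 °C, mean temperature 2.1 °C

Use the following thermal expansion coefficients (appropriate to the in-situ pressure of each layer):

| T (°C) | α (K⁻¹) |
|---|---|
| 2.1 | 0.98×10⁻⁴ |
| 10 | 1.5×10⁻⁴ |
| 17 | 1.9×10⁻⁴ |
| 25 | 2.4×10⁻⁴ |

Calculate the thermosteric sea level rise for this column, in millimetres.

220 mm of thermosteric rise

Layer 1 at 25 °C → α = 2.4×10⁻⁴ K⁻¹
Layer 2 at 17 °C → α = 1.9×10⁻⁴ K⁻¹
Layer 3 at 10 °C → α = 1.5×10⁻⁴ K⁻¹
Layer 4 at 2.1 °C → α = 0.98×10⁻⁴ K⁻¹
1 × 160 × 2.4×10⁻⁴ = 0.03840 m
160–660 m: 1.9×10⁻⁴ × 500 × 1.2 = 0.11400 m
660–1210 m: 1.5×10⁻⁴ × 550 × 0.56 = 0.04620 m
0.13 × 1300 × 0.98×10⁻⁴ = 0.016562 m
Δh = 0.03840 + 0.11400 + 0.04620 + 0.016562 = 0.215162 m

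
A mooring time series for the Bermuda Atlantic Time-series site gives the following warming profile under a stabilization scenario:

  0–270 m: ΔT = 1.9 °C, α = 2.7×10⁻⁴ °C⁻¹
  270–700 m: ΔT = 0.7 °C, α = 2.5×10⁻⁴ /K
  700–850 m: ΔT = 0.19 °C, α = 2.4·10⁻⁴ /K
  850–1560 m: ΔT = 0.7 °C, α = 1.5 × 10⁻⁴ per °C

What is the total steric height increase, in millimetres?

Δh = 300 mm

0–270 m: 1.9 × 2.7×10⁻⁴ × 270 = 0.13851 m
0.7 × 2.5×10⁻⁴ × 430 = 0.07525 m
Layer 3: 0.19 × 2.4×10⁻⁴ × 150 = 0.00684 m
850–1560 m: 710 × 0.7 × 1.5×10⁻⁴ = 0.07455 m
Δh = 0.13851 + 0.07525 + 0.00684 + 0.07455 = 0.29515 m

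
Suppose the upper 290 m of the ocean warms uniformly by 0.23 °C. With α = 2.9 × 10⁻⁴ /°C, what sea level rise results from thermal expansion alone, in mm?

Δh = 19 mm

Δh = αΔT·H = 2.9×10⁻⁴ × 0.23 × 290 = 0.019343 m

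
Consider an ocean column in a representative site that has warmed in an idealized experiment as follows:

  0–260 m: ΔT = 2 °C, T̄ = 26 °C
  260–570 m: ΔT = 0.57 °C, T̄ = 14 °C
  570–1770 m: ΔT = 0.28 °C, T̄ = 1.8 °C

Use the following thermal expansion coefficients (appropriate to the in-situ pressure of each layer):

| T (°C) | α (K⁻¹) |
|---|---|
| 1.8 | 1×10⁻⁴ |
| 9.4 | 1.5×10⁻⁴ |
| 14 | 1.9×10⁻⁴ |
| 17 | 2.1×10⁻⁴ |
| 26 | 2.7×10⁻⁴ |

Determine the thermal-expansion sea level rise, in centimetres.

Layer 1 at 26 °C → α = 2.7×10⁻⁴ K⁻¹
Layer 2 at 14 °C → α = 1.9×10⁻⁴ K⁻¹
Layer 3 at 1.8 °C → α = 1×10⁻⁴ K⁻¹
0–260 m: 2 × 2.7×10⁻⁴ × 260 = 0.14040 m
Layer 2: 1.9×10⁻⁴ × 310 × 0.57 = 0.033573 m
570–1770 m: 1200 × 1×10⁻⁴ × 0.28 = 0.03360 m
Δh = 0.14040 + 0.033573 + 0.03360 = 0.207573 m ≈ 21 cm

Δh = 21 cm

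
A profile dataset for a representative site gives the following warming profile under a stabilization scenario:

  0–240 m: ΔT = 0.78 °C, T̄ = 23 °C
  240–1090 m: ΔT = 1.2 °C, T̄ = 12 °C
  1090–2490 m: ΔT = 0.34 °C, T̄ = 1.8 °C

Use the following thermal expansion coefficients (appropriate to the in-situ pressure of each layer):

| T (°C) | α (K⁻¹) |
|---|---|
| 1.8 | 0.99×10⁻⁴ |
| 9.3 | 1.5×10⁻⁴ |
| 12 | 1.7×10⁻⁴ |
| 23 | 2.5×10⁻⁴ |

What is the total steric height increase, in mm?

Layer 1 at 23 °C → α = 2.5×10⁻⁴ K⁻¹
Layer 2 at 12 °C → α = 1.7×10⁻⁴ K⁻¹
Layer 3 at 1.8 °C → α = 0.99×10⁻⁴ K⁻¹
0.78 × 2.5×10⁻⁴ × 240 = 0.04680 m
240–1090 m: 1.2 × 850 × 1.7×10⁻⁴ = 0.17340 m
1400 × 0.99×10⁻⁴ × 0.34 = 0.047124 m
Δh = 0.04680 + 0.17340 + 0.047124 = 0.267324 m ≈ 267 mm

267 mm of thermosteric rise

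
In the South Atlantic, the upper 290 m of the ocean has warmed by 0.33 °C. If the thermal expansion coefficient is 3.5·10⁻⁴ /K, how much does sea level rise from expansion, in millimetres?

33.5 mm

Δh = αΔT·H = 3.5×10⁻⁴ × 0.33 × 290 = 0.033495 m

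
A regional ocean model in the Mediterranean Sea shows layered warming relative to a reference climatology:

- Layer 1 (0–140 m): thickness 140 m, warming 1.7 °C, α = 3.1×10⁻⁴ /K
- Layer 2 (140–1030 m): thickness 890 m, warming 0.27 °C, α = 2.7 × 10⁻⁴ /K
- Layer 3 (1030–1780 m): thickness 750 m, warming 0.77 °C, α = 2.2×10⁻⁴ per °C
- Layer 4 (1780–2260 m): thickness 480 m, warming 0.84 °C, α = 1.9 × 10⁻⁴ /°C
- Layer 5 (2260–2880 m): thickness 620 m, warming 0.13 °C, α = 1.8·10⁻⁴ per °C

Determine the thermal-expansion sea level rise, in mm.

about 360 mm

1.7 × 3.1×10⁻⁴ × 140 = 0.07378 m
Layer 2: 890 × 2.7×10⁻⁴ × 0.27 = 0.064881 m
1030–1780 m: 2.2×10⁻⁴ × 750 × 0.77 = 0.12705 m
1780–2260 m: 0.84 × 480 × 1.9×10⁻⁴ = 0.076608 m
2260–2880 m: 0.13 × 1.8×10⁻⁴ × 620 = 0.014508 m
Δh = 0.07378 + 0.064881 + 0.12705 + 0.076608 + 0.014508 = 0.356827 m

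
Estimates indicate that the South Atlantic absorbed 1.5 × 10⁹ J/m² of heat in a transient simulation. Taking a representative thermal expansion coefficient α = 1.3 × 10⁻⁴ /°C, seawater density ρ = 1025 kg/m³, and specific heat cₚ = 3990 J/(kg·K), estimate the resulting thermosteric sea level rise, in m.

Δh = αQ/(ρcₚ) = 1.3×10⁻⁴ × 1.5×10⁹ / (1025 × 3990) ≈ 0.04768 m

Δh = 0.048 m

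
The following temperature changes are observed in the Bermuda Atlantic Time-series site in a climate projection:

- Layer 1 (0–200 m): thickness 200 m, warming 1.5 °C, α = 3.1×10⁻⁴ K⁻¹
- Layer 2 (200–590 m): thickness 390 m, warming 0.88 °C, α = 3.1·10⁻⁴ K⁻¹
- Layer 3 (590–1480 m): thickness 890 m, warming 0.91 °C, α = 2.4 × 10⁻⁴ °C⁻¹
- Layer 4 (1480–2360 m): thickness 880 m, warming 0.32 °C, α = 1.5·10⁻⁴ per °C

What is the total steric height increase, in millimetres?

200 × 1.5 × 3.1×10⁻⁴ = 0.09300 m
200–590 m: 0.88 × 3.1×10⁻⁴ × 390 = 0.106392 m
Layer 3: 2.4×10⁻⁴ × 890 × 0.91 = 0.194376 m
1.5×10⁻⁴ × 0.32 × 880 = 0.04224 m
Δh = 0.09300 + 0.106392 + 0.194376 + 0.04224 = 0.436008 m

Δh ≈ 440 mm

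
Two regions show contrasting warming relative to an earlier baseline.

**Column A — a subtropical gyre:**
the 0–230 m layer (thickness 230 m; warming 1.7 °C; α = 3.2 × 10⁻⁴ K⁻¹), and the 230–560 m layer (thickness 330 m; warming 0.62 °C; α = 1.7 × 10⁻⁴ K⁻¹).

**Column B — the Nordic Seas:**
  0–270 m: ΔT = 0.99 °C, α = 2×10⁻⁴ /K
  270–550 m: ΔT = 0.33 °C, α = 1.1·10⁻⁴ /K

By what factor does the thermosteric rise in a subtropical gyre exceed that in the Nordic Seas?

≈ 2.51×

A 0–230 m: 3.2×10⁻⁴ × 230 × 1.7 = 0.12512 m
A 230–560 m: 1.7×10⁻⁴ × 330 × 0.62 = 0.034782 m
A total: 0.159902 m
B 0–270 m: 0.99 × 270 × 2×10⁻⁴ = 0.05346 m
B 270–550 m: 1.1×10⁻⁴ × 0.33 × 280 = 0.010164 m
B total: 0.063624 m
Ratio: 0.159902 / 0.063624 ≈ 2.513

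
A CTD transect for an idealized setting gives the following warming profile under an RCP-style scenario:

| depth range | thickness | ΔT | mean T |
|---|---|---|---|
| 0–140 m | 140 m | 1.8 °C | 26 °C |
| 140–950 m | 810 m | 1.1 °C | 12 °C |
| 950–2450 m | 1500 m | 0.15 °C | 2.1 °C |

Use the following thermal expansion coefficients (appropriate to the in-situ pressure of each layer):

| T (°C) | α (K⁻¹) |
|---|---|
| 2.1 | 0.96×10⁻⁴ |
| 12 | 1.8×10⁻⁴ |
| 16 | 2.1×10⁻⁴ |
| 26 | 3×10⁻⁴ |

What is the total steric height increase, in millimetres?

Layer 1 at 26 °C → α = 3×10⁻⁴ K⁻¹
Layer 2 at 12 °C → α = 1.8×10⁻⁴ K⁻¹
Layer 3 at 2.1 °C → α = 0.96×10⁻⁴ K⁻¹
0–140 m: 140 × 3×10⁻⁴ × 1.8 = 0.07560 m
810 × 1.8×10⁻⁴ × 1.1 = 0.16038 m
950–2450 m: 0.15 × 1500 × 0.96×10⁻⁴ = 0.02160 m
Δh = 0.07560 + 0.16038 + 0.02160 = 0.25758 m

Δh = 260 mm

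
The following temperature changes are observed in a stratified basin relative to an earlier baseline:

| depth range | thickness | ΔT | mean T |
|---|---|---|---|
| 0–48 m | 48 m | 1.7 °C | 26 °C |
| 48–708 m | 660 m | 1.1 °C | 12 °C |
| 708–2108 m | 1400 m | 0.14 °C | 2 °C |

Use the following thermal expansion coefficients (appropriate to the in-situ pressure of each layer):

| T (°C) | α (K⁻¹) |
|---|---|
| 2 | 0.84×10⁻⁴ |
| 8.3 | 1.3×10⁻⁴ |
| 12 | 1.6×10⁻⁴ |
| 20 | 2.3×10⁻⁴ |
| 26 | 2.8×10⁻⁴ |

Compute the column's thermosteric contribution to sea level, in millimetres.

Layer 1 at 26 °C → α = 2.8×10⁻⁴ K⁻¹
Layer 2 at 12 °C → α = 1.6×10⁻⁴ K⁻¹
Layer 3 at 2 °C → α = 0.84×10⁻⁴ K⁻¹
Layer 1: 2.8×10⁻⁴ × 1.7 × 48 = 0.022848 m
48–708 m: 1.6×10⁻⁴ × 660 × 1.1 = 0.11616 m
Layer 3: 0.84×10⁻⁴ × 0.14 × 1400 = 0.016464 m
Δh = 0.022848 + 0.11616 + 0.016464 = 0.155472 m

160 mm of thermosteric rise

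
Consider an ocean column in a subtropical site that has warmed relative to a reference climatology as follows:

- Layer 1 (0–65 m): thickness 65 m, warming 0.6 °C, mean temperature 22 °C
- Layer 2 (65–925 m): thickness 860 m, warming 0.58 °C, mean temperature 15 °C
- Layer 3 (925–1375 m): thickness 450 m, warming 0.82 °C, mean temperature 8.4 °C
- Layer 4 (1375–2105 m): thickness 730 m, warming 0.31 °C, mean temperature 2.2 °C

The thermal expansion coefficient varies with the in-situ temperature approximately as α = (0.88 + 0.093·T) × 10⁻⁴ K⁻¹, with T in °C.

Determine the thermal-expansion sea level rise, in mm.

Layer 1: α = (0.88 + 0.093×22)×10⁻⁴ = 2.926×10⁻⁴ K⁻¹
Layer 2: α = (0.88 + 0.093×15)×10⁻⁴ = 2.275×10⁻⁴ K⁻¹
Layer 3: α = (0.88 + 0.093×8.4)×10⁻⁴ = 1.6612×10⁻⁴ K⁻¹
Layer 4: α = (0.88 + 0.093×2.2)×10⁻⁴ = 1.0846×10⁻⁴ K⁻¹
0.6 × 65 × 2.926×10⁻⁴ = 0.0114114 m
65–925 m: 0.58 × 2.275×10⁻⁴ × 860 = 0.113477 m
925–1375 m: 0.82 × 1.6612×10⁻⁴ × 450 = 0.06129828 m
1375–2105 m: 1.0846×10⁻⁴ × 0.31 × 730 = 0.024544498 m
Δh = 0.0114114 + 0.113477 + 0.06129828 + 0.024544498 = 0.210731178 m ≈ 210 mm

210 mm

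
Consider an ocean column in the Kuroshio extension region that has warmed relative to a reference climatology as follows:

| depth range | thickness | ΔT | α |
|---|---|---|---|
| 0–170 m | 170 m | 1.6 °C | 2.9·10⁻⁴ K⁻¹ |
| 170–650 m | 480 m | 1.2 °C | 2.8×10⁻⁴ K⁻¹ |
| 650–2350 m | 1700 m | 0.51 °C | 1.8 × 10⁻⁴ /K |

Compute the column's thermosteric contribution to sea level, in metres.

Layer 1: 1.6 × 2.9×10⁻⁴ × 170 = 0.07888 m
2.8×10⁻⁴ × 480 × 1.2 = 0.16128 m
650–2350 m: 0.51 × 1700 × 1.8×10⁻⁴ = 0.15606 m
Δh = 0.07888 + 0.16128 + 0.15606 = 0.39622 m ≈ 0.396 m

Δh ≈ 0.396 m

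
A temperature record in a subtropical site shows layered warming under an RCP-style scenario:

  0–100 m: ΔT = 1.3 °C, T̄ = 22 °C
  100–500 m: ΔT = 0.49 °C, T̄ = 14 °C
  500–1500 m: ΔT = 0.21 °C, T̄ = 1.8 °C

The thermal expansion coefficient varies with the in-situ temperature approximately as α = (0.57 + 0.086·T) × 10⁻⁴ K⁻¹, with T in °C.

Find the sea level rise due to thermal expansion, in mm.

Δh = 82.0 mm

Layer 1: α = (0.57 + 0.086×22)×10⁻⁴ = 2.462×10⁻⁴ K⁻¹
Layer 2: α = (0.57 + 0.086×14)×10⁻⁴ = 1.774×10⁻⁴ K⁻¹
Layer 3: α = (0.57 + 0.086×1.8)×10⁻⁴ = 0.7248×10⁻⁴ K⁻¹
1.3 × 2.462×10⁻⁴ × 100 = 0.032006 m
0.49 × 1.774×10⁻⁴ × 400 = 0.0347704 m
Layer 3: 1000 × 0.21 × 0.7248×10⁻⁴ = 0.0152208 m
Δh = 0.032006 + 0.0347704 + 0.0152208 = 0.0819972 m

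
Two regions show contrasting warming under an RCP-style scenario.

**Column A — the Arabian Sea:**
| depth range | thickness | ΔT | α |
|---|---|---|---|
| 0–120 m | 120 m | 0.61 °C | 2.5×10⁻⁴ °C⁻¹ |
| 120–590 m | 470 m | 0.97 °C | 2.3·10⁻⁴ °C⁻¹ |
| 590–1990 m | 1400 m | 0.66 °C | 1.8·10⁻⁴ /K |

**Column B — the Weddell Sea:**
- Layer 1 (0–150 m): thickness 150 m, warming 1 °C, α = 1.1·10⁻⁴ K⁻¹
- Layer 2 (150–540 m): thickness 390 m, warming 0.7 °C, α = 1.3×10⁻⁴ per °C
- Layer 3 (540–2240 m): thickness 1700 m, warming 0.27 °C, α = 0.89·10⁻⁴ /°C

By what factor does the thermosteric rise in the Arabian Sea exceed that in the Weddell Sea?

A 0.61 × 2.5×10⁻⁴ × 120 = 0.01830 m
A Layer 2: 0.97 × 470 × 2.3×10⁻⁴ = 0.104857 m
A 1400 × 0.66 × 1.8×10⁻⁴ = 0.16632 m
A total: 0.289477 m
B 1.1×10⁻⁴ × 1 × 150 = 0.01650 m
B Layer 2: 0.7 × 1.3×10⁻⁴ × 390 = 0.03549 m
B 540–2240 m: 0.89×10⁻⁴ × 0.27 × 1700 = 0.040851 m
B total: 0.092841 m
Ratio: 0.289477 / 0.092841 ≈ 3.118

≈ 3.1×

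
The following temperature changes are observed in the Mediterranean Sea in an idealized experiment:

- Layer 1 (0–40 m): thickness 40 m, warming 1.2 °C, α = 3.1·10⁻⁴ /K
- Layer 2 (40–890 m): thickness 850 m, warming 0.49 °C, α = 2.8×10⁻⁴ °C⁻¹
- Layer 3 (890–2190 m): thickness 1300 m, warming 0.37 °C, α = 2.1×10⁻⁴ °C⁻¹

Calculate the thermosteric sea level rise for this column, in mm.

1.2 × 3.1×10⁻⁴ × 40 = 0.01488 m
2.8×10⁻⁴ × 0.49 × 850 = 0.11662 m
890–2190 m: 1300 × 2.1×10⁻⁴ × 0.37 = 0.10101 m
Δh = 0.01488 + 0.11662 + 0.10101 = 0.23251 m ≈ 233 mm

Δh ≈ 233 mm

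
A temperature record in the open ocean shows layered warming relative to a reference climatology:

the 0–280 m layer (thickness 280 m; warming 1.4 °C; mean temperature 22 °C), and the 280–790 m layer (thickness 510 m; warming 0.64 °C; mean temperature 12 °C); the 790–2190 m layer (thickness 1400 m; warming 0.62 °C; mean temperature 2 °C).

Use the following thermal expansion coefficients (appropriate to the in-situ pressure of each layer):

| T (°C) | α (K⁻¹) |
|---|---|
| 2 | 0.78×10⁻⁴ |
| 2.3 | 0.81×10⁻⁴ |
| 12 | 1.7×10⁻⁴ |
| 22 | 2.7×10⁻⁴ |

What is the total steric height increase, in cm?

Layer 1 at 22 °C → α = 2.7×10⁻⁴ K⁻¹
Layer 2 at 12 °C → α = 1.7×10⁻⁴ K⁻¹
Layer 3 at 2 °C → α = 0.78×10⁻⁴ K⁻¹
1.4 × 280 × 2.7×10⁻⁴ = 0.10584 m
280–790 m: 510 × 1.7×10⁻⁴ × 0.64 = 0.055488 m
Layer 3: 0.78×10⁻⁴ × 0.62 × 1400 = 0.067704 m
Δh = 0.10584 + 0.055488 + 0.067704 = 0.229032 m

Δh ≈ 23 cm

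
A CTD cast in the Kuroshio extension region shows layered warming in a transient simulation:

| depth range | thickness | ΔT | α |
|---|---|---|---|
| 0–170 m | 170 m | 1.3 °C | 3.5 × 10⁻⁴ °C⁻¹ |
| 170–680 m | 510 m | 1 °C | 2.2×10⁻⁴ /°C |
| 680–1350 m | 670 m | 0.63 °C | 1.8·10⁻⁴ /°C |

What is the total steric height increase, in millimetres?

266 mm

0–170 m: 170 × 3.5×10⁻⁴ × 1.3 = 0.07735 m
Layer 2: 2.2×10⁻⁴ × 510 × 1 = 0.11220 m
Layer 3: 670 × 0.63 × 1.8×10⁻⁴ = 0.075978 m
Δh = 0.07735 + 0.11220 + 0.075978 = 0.265528 m ≈ 266 mm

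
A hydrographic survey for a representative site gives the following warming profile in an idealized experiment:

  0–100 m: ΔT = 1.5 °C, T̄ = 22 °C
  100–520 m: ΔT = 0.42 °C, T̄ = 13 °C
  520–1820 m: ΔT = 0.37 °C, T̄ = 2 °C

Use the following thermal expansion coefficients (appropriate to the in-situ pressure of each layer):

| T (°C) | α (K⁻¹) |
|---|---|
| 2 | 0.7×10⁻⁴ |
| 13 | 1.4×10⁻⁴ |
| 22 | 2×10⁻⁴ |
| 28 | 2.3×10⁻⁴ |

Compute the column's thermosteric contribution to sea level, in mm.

88 mm of thermosteric rise

Layer 1 at 22 °C → α = 2×10⁻⁴ K⁻¹
Layer 2 at 13 °C → α = 1.4×10⁻⁴ K⁻¹
Layer 3 at 2 °C → α = 0.7×10⁻⁴ K⁻¹
0–100 m: 2×10⁻⁴ × 1.5 × 100 = 0.03000 m
100–520 m: 420 × 0.42 × 1.4×10⁻⁴ = 0.024696 m
0.7×10⁻⁴ × 1300 × 0.37 = 0.03367 m
Δh = 0.03000 + 0.024696 + 0.03367 = 0.088366 m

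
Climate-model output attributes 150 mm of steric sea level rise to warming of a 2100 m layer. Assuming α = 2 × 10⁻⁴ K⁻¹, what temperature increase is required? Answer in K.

about 0.36 K

ΔT = Δh/(αH) = 0.15 / (2×10⁻⁴ × 2100) ≈ 0.3571 K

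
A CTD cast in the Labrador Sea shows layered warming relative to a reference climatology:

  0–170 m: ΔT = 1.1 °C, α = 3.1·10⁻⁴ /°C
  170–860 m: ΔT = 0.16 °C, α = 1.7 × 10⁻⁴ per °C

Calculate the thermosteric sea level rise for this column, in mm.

0–170 m: 170 × 3.1×10⁻⁴ × 1.1 = 0.05797 m
0.16 × 690 × 1.7×10⁻⁴ = 0.018768 m
Δh = 0.05797 + 0.018768 = 0.076738 m

Δh ≈ 77 mm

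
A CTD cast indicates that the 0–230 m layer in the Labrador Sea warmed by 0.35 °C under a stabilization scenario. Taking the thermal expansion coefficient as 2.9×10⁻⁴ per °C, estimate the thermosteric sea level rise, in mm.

Δh = αΔT·H = 2.9×10⁻⁴ × 0.35 × 230 = 0.023345 m

about 23.3 mm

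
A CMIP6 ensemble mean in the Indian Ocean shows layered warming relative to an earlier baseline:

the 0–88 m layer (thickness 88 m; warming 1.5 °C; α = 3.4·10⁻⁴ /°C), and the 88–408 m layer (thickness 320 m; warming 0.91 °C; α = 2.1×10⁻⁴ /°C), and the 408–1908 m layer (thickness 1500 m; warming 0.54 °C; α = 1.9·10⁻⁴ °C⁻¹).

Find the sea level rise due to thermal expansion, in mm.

260 mm of thermosteric rise

Layer 1: 1.5 × 3.4×10⁻⁴ × 88 = 0.04488 m
Layer 2: 320 × 2.1×10⁻⁴ × 0.91 = 0.061152 m
408–1908 m: 1500 × 0.54 × 1.9×10⁻⁴ = 0.15390 m
Δh = 0.04488 + 0.061152 + 0.15390 = 0.259932 m ≈ 260 mm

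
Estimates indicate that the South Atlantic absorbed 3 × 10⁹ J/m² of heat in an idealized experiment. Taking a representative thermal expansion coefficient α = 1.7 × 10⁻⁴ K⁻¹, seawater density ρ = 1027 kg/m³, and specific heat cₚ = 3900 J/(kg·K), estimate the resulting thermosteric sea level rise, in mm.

127 mm of thermosteric rise

Δh = αQ/(ρcₚ) = 1.7×10⁻⁴ × 3×10⁹ / (1027 × 3900) ≈ 0.12733 m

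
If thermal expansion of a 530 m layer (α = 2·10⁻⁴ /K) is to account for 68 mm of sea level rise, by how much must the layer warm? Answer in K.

ΔT = Δh/(αH) = 0.068 / (2×10⁻⁴ × 530) ≈ 0.6415 K

about 0.642 K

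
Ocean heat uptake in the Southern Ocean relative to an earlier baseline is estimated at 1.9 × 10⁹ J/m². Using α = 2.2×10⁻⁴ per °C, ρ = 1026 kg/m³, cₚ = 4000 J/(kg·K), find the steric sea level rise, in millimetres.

Δh = αQ/(ρcₚ) = 2.2×10⁻⁴ × 1.9×10⁹ / (1026 × 4000) ≈ 0.10185 m

102 mm of thermosteric rise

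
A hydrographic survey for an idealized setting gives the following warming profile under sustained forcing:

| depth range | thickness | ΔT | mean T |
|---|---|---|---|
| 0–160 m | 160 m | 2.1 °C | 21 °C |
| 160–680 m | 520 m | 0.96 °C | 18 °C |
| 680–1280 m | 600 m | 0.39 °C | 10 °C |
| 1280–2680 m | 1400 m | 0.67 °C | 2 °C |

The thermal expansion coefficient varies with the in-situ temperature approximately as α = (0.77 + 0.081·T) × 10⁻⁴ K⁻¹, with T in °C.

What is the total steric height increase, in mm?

Δh = 319 mm

Layer 1: α = (0.77 + 0.081×21)×10⁻⁴ = 2.471×10⁻⁴ K⁻¹
Layer 2: α = (0.77 + 0.081×18)×10⁻⁴ = 2.228×10⁻⁴ K⁻¹
Layer 3: α = (0.77 + 0.081×10)×10⁻⁴ = 1.58×10⁻⁴ K⁻¹
Layer 4: α = (0.77 + 0.081×2)×10⁻⁴ = 0.932×10⁻⁴ K⁻¹
2.471×10⁻⁴ × 2.1 × 160 = 0.0830256 m
0.96 × 520 × 2.228×10⁻⁴ = 0.11122176 m
680–1280 m: 1.58×10⁻⁴ × 600 × 0.39 = 0.036972 m
1280–2680 m: 0.932×10⁻⁴ × 1400 × 0.67 = 0.0874216 m
Δh = 0.0830256 + 0.11122176 + 0.036972 + 0.0874216 = 0.31864096 m ≈ 319 mm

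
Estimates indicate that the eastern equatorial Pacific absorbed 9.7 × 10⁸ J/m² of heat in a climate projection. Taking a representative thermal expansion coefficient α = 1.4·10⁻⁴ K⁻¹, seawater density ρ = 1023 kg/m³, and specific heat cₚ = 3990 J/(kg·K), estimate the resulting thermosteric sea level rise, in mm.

33 mm of thermosteric rise

Δh = αQ/(ρcₚ) = 1.4×10⁻⁴ × 9.7×10⁸ / (1023 × 3990) ≈ 0.03327 m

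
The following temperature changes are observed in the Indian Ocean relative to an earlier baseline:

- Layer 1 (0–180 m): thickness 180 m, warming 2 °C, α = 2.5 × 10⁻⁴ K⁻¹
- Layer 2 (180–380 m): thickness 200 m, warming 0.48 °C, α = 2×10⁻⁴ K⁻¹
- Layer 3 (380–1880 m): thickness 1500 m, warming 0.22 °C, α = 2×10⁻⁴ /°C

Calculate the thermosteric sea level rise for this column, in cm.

17.5 cm

0–180 m: 180 × 2.5×10⁻⁴ × 2 = 0.09000 m
0.48 × 2×10⁻⁴ × 200 = 0.01920 m
2×10⁻⁴ × 0.22 × 1500 = 0.06600 m
Δh = 0.09000 + 0.01920 + 0.06600 = 0.17520 m ≈ 17.5 cm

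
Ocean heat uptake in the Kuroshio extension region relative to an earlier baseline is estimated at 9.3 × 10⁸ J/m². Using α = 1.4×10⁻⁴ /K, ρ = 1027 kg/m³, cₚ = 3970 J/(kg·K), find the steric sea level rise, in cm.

3.19 cm

Δh = αQ/(ρcₚ) = 1.4×10⁻⁴ × 9.3×10⁸ / (1027 × 3970) ≈ 0.031934 m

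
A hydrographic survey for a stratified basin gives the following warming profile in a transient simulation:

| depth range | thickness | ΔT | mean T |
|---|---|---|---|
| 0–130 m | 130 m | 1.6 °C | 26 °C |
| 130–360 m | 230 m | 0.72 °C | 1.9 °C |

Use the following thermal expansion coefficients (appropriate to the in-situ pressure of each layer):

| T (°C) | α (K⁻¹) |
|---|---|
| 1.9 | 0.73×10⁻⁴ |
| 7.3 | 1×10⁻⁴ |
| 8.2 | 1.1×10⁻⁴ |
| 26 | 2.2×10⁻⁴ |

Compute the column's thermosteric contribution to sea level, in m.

Δh = 0.058 m

Layer 1 at 26 °C → α = 2.2×10⁻⁴ K⁻¹
Layer 2 at 1.9 °C → α = 0.73×10⁻⁴ K⁻¹
Layer 1: 130 × 1.6 × 2.2×10⁻⁴ = 0.04576 m
Layer 2: 230 × 0.73×10⁻⁴ × 0.72 = 0.0120888 m
Δh = 0.04576 + 0.0120888 = 0.0578488 m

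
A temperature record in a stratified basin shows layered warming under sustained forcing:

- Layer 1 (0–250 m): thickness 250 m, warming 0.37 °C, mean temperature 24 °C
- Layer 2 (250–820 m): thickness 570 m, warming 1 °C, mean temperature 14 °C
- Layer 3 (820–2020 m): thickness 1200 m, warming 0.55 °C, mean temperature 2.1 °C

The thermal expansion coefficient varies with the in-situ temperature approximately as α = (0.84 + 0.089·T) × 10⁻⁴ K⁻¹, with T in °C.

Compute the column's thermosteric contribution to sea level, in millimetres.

about 214 mm

Layer 1: α = (0.84 + 0.089×24)×10⁻⁴ = 2.976×10⁻⁴ K⁻¹
Layer 2: α = (0.84 + 0.089×14)×10⁻⁴ = 2.086×10⁻⁴ K⁻¹
Layer 3: α = (0.84 + 0.089×2.1)×10⁻⁴ = 1.0269×10⁻⁴ K⁻¹
Layer 1: 0.37 × 250 × 2.976×10⁻⁴ = 0.027528 m
250–820 m: 1 × 570 × 2.086×10⁻⁴ = 0.118902 m
820–2020 m: 0.55 × 1.0269×10⁻⁴ × 1200 = 0.0677754 m
Δh = 0.027528 + 0.118902 + 0.0677754 = 0.2142054 m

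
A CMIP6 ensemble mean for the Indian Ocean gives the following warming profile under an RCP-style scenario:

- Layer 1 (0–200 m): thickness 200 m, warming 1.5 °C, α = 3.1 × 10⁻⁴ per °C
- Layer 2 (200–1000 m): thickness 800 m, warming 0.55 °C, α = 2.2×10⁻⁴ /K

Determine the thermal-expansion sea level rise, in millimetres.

190 mm

0–200 m: 200 × 1.5 × 3.1×10⁻⁴ = 0.09300 m
Layer 2: 800 × 0.55 × 2.2×10⁻⁴ = 0.09680 m
Δh = 0.09300 + 0.09680 = 0.18980 m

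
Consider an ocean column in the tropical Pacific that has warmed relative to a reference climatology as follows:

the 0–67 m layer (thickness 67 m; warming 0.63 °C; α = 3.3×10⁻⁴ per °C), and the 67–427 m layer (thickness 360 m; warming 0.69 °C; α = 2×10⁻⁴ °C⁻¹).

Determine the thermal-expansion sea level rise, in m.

Layer 1: 0.63 × 3.3×10⁻⁴ × 67 = 0.0139293 m
67–427 m: 360 × 2×10⁻⁴ × 0.69 = 0.04968 m
Δh = 0.0139293 + 0.04968 = 0.0636093 m ≈ 0.0636 m

Δh ≈ 0.0636 m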